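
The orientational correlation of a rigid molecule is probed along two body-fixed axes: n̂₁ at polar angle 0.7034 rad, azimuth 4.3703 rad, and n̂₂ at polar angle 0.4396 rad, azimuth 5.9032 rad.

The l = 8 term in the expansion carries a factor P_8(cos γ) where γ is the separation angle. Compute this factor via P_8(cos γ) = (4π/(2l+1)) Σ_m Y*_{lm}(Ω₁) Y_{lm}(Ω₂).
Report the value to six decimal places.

Addition theorem: P_8(cos γ) = (4π/17) Σ_m Y*_{lm}(Ω₁) Y_{lm}(Ω₂), m = −8…8:
  term(m=-8) = +0.000008+0.000003i   from Y*(Ω₁)=-0.014514-0.006220i, Y(Ω₂)=-0.000552+0.000056i
  term(m=-7) = -0.000092+0.000339i   from Y*(Ω₁)=+0.050600-0.054646i, Y(Ω₂)=-0.004180+0.002185i
  term(m=-6) = -0.005234-0.001211i   from Y*(Ω₁)=+0.098650+0.188687i, Y(Ω₂)=-0.016431+0.019151i
  term(m=-5) = +0.007219-0.037641i   from Y*(Ω₁)=-0.397997+0.055944i, Y(Ω₂)=-0.030823+0.090244i
  term(m=-4) = +0.119038+0.018184i   from Y*(Ω₁)=+0.093655-0.456294i, Y(Ω₂)=+0.013141+0.258183i
  term(m=-3) = -0.010491+0.091877i   from Y*(Ω₁)=+0.165153+0.100017i, Y(Ω₂)=+0.200024+0.435177i
  term(m=-2) = +0.139156+0.010567i   from Y*(Ω₁)=+0.213879-0.174439i, Y(Ω₂)=+0.366525+0.348343i
  term(m=-1) = -0.000637+0.016790i   from Y*(Ω₁)=+0.115082+0.323183i, Y(Ω₂)=+0.045484+0.018166i
  term(m=+0) = -0.083806+0.000000i   from Y*(Ω₁)=+0.176793-0.000000i, Y(Ω₂)=-0.474032+0.000000i
  term(m=+1) = -0.000637-0.016790i   from Y*(Ω₁)=-0.115082+0.323183i, Y(Ω₂)=-0.045484+0.018166i
  term(m=+2) = +0.139156-0.010567i   from Y*(Ω₁)=+0.213879+0.174439i, Y(Ω₂)=+0.366525-0.348343i
  term(m=+3) = -0.010491-0.091877i   from Y*(Ω₁)=-0.165153+0.100017i, Y(Ω₂)=-0.200024+0.435177i
  term(m=+4) = +0.119038-0.018184i   from Y*(Ω₁)=+0.093655+0.456294i, Y(Ω₂)=+0.013141-0.258183i
  term(m=+5) = +0.007219+0.037641i   from Y*(Ω₁)=+0.397997+0.055944i, Y(Ω₂)=+0.030823+0.090244i
  term(m=+6) = -0.005234+0.001211i   from Y*(Ω₁)=+0.098650-0.188687i, Y(Ω₂)=-0.016431-0.019151i
  term(m=+7) = -0.000092-0.000339i   from Y*(Ω₁)=-0.050600-0.054646i, Y(Ω₂)=+0.004180+0.002185i
  term(m=+8) = +0.000008-0.000003i   from Y*(Ω₁)=-0.014514+0.006220i, Y(Ω₂)=-0.000552-0.000056i
Σ over m = +0.414130-0.000000i; ×(4π/17) → +0.306124-0.000000i. Real part: 0.306124

0.306124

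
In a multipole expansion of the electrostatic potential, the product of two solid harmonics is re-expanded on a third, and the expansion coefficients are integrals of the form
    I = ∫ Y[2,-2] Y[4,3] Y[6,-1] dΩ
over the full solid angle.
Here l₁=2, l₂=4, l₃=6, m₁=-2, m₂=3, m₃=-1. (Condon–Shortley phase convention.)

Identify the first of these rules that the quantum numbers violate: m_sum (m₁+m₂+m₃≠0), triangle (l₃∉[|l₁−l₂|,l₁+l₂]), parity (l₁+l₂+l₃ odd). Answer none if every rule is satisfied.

none

azimuthal sum: -2 + 3 − 1 = 0  ✓
2 ≤ 6 ≤ 6 (triangle on l)  ✓
L = 2 + 4 + 6 = 12 (even)  ✓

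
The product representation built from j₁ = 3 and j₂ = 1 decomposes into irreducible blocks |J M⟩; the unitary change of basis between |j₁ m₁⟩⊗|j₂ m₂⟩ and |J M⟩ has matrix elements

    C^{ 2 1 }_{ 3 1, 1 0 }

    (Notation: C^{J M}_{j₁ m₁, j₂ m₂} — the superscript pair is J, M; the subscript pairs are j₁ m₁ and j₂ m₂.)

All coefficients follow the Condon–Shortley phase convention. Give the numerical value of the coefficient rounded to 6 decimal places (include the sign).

-0.617213  (= −√(8/21))

j₁+j₂−J=2  J+j₁−j₂=4  J−j₁+j₂=0  j₁+j₂+J+1=7
(j₁±m₁, j₂±m₂, J±M) = (4,2,1,1,3,1)
P² = 96/7
sum k=1..1:
  [1] −1/6 = -1/6
S = -1/6
C² = P²·S² = 8/21 ; C = -0.617213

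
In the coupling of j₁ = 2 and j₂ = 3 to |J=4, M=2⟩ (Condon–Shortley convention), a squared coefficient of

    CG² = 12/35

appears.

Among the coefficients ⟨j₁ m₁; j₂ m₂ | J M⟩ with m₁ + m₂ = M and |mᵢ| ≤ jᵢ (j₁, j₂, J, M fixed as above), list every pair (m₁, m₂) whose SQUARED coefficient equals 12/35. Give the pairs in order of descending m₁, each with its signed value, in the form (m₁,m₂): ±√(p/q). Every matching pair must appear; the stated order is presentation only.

Admissible pairs with m₁+m₂ = M = 2: (-1,3), (0,2), (1,1), (2,0)
  (m₁,m₂)=(2,0): CG² = 3/7, CG = +√(3/7)
  (m₁,m₂)=(1,1): CG² = 1/28, CG = +√(1/28)
  (m₁,m₂)=(0,2): CG² = 12/35, CG = −√(12/35)   ← matches the target
  (m₁,m₂)=(-1,3): CG² = 27/140, CG = −√(27/140)
Pairs with CG² = 12/35: (0,2): −√(12/35)

(0,2): −√(12/35)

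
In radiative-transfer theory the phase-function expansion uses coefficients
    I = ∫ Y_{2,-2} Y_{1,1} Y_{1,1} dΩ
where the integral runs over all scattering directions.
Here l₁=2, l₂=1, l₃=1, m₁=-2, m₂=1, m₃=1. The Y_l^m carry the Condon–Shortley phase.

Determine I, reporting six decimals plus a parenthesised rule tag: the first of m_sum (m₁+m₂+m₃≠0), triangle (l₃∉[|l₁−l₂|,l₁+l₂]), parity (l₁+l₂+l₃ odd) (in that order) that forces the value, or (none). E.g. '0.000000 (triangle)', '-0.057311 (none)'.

0.309019 (none)

Checks pass: Σm=0; 4 even; l₃=1∈[1,3].
(2·2+1)(2·1+1)(2·1+1) = 45
Δ: 2! 2! 0! / 5! → 1/30
sum: t=1:−1/1 = -1/1
3j²(2 1 1; 0 0 0) = Δ·Π!·Σ² = 2/15  (sign +1)
sum: t=2:+1/4 = 1/4
3j²(2 1 1; -2 1 1) = Δ·Π!·Σ² = 1/5  (sign +1)
combine: 4πI² = 45·2/15·1/5 = 6/5
take √, sign +1: I = 0.30901936
No selection rule forces the value: the integral is nonzero (none).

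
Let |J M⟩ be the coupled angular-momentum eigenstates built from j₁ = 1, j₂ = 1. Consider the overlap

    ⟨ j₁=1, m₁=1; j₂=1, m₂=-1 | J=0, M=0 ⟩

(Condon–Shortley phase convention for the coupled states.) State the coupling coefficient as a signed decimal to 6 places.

+0.577350

triangle: 2!·0!·0!/3! = 2/6
(j±m)!: 2!·0!·0!·2!·0!·0! = 4
prefactor² = (2J+1)·Δ·N² = 4/3
  k=0: +1/(0!·2!·0!·0!·0!·0!) = 1/2
Σ = 1/2  ⇒  CG² = 4/3·(1/2)² = 1/3
CG = +√(1/3) = +0.577350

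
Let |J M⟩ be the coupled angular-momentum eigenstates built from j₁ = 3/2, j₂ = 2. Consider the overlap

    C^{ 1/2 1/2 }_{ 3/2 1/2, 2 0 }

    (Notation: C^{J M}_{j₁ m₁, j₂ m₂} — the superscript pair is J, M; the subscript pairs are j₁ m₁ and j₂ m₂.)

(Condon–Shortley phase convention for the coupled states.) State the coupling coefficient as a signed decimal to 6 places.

triangle: 3!*0!*1!/5! = 6/120
(j±m)!: 2!*1!*2!*2!*1!*0! = 8
prefactor² = (2J+1)*Δ*N² = 4/5
  k=1: −1/(1!*2!*0!*1!*0!*0!) = -1/2
Σ = -1/2  ⇒  CG² = 4/5*(-1/2)² = 1/5
CG = −√(1/5) = -0.447214

−√(1/5) ≈ -0.447214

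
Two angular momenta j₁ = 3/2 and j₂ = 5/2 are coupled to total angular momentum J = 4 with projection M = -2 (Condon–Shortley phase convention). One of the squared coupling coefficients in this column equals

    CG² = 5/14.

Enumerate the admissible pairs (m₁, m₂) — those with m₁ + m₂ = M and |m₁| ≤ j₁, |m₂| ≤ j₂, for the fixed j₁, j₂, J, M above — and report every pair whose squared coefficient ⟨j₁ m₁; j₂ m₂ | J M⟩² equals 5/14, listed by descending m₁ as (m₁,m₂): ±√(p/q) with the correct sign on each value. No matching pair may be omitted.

(-3/2,-1/2): +√(5/14)

Admissible pairs with m₁+m₂ = M = -2: (-3/2,-1/2), (-1/2,-3/2), (1/2,-5/2)
  (m₁,m₂)=(1/2,-5/2): CG² = 3/28, CG = +√(3/28)
  (m₁,m₂)=(-1/2,-3/2): CG² = 15/28, CG = +√(15/28)
  (m₁,m₂)=(-3/2,-1/2): CG² = 5/14, CG = +√(5/14)   ← matches the target
Pairs with CG² = 5/14: (-3/2,-1/2): +√(5/14)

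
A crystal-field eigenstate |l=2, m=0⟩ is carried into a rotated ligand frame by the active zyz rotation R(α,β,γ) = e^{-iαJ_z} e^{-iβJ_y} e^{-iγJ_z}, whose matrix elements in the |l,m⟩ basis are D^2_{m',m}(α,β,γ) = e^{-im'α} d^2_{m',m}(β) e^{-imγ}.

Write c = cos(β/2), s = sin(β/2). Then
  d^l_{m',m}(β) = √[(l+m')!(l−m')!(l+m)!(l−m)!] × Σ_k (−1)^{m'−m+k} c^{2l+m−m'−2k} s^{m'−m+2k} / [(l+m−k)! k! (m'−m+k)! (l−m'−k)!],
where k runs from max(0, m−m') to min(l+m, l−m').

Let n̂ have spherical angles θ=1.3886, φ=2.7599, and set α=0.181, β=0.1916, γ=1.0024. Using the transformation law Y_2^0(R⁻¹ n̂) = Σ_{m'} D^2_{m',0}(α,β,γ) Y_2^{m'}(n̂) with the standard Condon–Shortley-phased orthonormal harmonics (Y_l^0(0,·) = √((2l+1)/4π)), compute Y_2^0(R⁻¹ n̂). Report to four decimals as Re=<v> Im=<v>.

Re=-0.3150 Im=0.0000

Need the full column D^2_{m',0} for m'=−2..2 at α=0.1810, β=0.1916, γ=1.0024.
cos(β/2)=0.995415, sin(β/2)=0.095654
d^2_{-2,0}: single k=2 term ⇒ +0.022207;  D = +0.020768+0.007864i
d^2_{-1,0}: k∈[1..2] ⇒ +0.231094 -0.002134 = +0.228960;  D = +0.225220+0.041216i
d^2_{0,0}: k∈[0..2] ⇒ +0.981785 -0.036264 +0.000084 = +0.945605;  D = +0.945605+0.000000i
d^2_{1,0}: k∈[0..1] ⇒ -0.231094 +0.002134 = -0.228960;  D = -0.225220+0.041216i
d^2_{2,0}: single k=0 term ⇒ +0.022207;  D = +0.020768-0.007864i
Y_2^{m'}(θ=1.3886,φ=2.7599) and Σ D·Y over m':
  (+0.0208+0.0079i)·(+0.2699+0.2583i)  (+0.2252+0.0412i)·(-0.1278-0.0513i)  (+0.9456+0.0000i)·(-0.2843+0.0000i)  (-0.2252+0.0412i)·(+0.1278-0.0513i)  (+0.0208-0.0079i)·(+0.2699-0.2583i)
Y_2^0(R⁻¹ n̂) = -0.315033+0.000000i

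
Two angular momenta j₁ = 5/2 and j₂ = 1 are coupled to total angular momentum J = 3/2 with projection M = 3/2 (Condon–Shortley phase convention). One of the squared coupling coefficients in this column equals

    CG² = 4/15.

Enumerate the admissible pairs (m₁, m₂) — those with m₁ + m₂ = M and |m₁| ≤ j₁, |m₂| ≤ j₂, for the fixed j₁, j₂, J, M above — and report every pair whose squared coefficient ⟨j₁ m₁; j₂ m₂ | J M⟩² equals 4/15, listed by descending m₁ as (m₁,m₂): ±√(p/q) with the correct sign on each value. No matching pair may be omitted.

(3/2,0): −√(4/15)

Admissible pairs with m₁+m₂ = M = 3/2: (1/2,1), (3/2,0), (5/2,-1)
  (m₁,m₂)=(5/2,-1): CG² = 2/3, CG = +√(2/3)
  (m₁,m₂)=(3/2,0): CG² = 4/15, CG = −√(4/15)   ← matches the target
  (m₁,m₂)=(1/2,1): CG² = 1/15, CG = +√(1/15)
Pairs with CG² = 4/15: (3/2,0): −√(4/15)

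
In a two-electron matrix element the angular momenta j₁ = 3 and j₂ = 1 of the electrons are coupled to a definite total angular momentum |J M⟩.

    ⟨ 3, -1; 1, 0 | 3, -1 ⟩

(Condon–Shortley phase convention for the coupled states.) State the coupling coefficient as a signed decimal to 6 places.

−√(1/12) ≈ -0.288675

triangle: 1!×5!×1!/8! = 120/40320
(j±m)!: 2!×4!×1!×1!×2!×4! = 2304
prefactor² = (2J+1)×Δ×N² = 48
  k=0: +1/(0!×1!×4!×1!×1!×0!) = 1/24
  k=1: −1/(1!×0!×3!×0!×2!×1!) = -1/12
Σ = -1/24  ⇒  CG² = 48×(-1/24)² = 1/12
CG = −√(1/12) = -0.288675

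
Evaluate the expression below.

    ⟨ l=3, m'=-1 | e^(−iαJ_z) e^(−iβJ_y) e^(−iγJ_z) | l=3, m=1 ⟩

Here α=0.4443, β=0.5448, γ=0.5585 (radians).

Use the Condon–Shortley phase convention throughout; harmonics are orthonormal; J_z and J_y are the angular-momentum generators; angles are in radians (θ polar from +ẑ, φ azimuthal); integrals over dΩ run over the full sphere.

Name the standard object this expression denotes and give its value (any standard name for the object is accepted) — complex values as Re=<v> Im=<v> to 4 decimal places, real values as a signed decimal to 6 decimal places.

Wigner D-matrix element, Re=0.3330 Im=-0.0382

This is a Wigner D-matrix element — the rotation-matrix element ⟨l m'| R(α,β,γ) |l m⟩ in the angular-momentum basis.
First d^3_{-1,1}(β=0.5448), then the phase factors e^{-i(-1)α} and e^{-i(1)γ}:
With c≡cos(β/2)=0.963128 and s≡sin(β/2)=0.269044, N=[2·24·24·2]^{1/2}=48.000000
Admissible k: 2..4 (factorial args all ≥0)
  k=2: (−1)^0·48.0000/(8)·0.9631^4·0.2690^2 = +0.373708
  k=3: (−1)^1·48.0000/(6)·0.9631^2·0.2690^4 = -0.038882
  k=4: (−1)^2·48.0000/(48)·0.9631^0·0.2690^6 = +0.000379
d^3_{-1,1}(0.5448) = +0.373708 -0.038882 +0.000379 = +0.335206
Phases: e^{-i·(-1)·0.4443}=+0.902912+0.429826i, e^{-i·(1)·0.5585}=+0.848051-0.529915i ⇒ D=+0.333022-0.038197i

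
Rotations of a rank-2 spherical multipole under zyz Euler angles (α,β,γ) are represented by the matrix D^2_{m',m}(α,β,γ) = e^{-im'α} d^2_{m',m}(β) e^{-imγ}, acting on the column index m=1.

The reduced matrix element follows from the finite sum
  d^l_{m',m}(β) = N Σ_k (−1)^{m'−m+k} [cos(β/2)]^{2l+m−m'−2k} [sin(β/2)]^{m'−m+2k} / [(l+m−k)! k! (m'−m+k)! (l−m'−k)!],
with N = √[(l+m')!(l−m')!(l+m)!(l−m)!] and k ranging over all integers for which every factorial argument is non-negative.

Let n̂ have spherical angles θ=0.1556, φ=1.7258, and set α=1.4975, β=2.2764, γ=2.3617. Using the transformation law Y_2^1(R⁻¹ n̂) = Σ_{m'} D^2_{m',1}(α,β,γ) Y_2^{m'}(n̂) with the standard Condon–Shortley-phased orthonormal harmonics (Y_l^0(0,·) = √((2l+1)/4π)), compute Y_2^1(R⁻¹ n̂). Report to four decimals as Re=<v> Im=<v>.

Re=0.2555 Im=0.2326

Need the full column D^2_{m',1} for m'=−2..2 at α=1.4975, β=2.2764, γ=2.3617.
cos(β/2)=0.419229, sin(β/2)=0.907880
d^2_{-2,1}: single k=3 term ⇒ +0.627433;  D = +0.505761+0.371320i
d^2_{-1,1}: k∈[2..3] ⇒ +0.434592 -0.679383 = -0.244791;  D = -0.158930+0.186182i
d^2_{0,1}: k∈[1..2] ⇒ +0.163855 -0.768446 = -0.604591;  D = +0.429857+0.425150i
d^2_{1,1}: k∈[0..1] ⇒ +0.030889 -0.434592 = -0.403703;  D = +0.304142-0.265469i
d^2_{2,1}: single k=0 term ⇒ -0.133787;  D = -0.080359-0.106964i
Y_2^{m'}(θ=0.1556,φ=1.7258) and Σ D·Y over m':
  (+0.5058+0.3713i)·(-0.0088+0.0028i)  (-0.1589+0.1862i)·(-0.0183-0.1169i)  (+0.4299+0.4252i)·(+0.6081+0.0000i)  (+0.3041-0.2655i)·(+0.0183-0.1169i)  (-0.0804-0.1070i)·(-0.0088-0.0028i)
Y_2^1(R⁻¹ n̂) = +0.255457+0.232623i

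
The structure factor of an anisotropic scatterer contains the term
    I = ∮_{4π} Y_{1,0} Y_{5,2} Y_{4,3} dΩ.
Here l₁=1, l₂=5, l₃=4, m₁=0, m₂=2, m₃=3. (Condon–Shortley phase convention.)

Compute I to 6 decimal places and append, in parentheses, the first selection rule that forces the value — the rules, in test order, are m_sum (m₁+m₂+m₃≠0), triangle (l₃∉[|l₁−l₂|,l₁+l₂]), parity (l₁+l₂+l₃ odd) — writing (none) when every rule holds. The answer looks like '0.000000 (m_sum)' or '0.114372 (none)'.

0.000000 (m_sum)

0 + 2 + 3 = 5 ≠ 0: azimuthal integral kills it; I = 0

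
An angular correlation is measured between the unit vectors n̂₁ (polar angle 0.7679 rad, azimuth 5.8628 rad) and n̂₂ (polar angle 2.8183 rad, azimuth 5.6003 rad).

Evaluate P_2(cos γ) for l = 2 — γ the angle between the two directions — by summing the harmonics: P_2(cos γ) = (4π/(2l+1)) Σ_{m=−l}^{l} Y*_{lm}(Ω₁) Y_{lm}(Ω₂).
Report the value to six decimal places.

-0.170077

Expand P_2 via completeness: Σ_{m} conj(Y_{2,m}) at Ω₁ times Y_{2,m} at Ω₂ —
  [-2]  conj(Y_{2,-2})(Ω₁) = 0.12429 - 0.13888j ; Y_{2,-2}(Ω₂) = 0.00794 + 0.03817j ; Δ = 0.00629 + 0.00364j
  [-1]  conj(Y_{2,-1})(Ω₁) = 0.35243 - 0.15755j ; Y_{2,-1}(Ω₂) = -0.18053 - 0.14685j ; Δ = -0.08676 - 0.02331j
  [+0]  conj(Y_{2,0})(Ω₁) = 0.17425 + 0.00000j ; Y_{2,0}(Ω₂) = 0.53529 + 0.00000j ; Δ = 0.09327 + 0.00000j
  [+1]  conj(Y_{2,1})(Ω₁) = -0.35243 - 0.15755j ; Y_{2,1}(Ω₂) = 0.18053 - 0.14685j ; Δ = -0.08676 + 0.02331j
  [+2]  conj(Y_{2,2})(Ω₁) = 0.12429 + 0.13888j ; Y_{2,2}(Ω₂) = 0.00794 - 0.03817j ; Δ = 0.00629 - 0.00364j
Accumulated sum -0.06767 + 0.00000j; after 4π/(2l+1) scaling, -0.17008 + 0.00000j ⇒ P_2 = -0.170077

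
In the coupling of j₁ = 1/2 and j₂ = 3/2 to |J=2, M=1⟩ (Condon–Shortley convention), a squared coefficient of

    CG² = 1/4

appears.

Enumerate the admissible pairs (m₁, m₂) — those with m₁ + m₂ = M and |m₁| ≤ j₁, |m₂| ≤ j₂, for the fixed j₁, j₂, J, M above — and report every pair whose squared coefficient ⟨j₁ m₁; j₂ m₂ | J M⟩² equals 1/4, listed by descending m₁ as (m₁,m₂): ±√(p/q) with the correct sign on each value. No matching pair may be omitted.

Admissible pairs with m₁+m₂ = M = 1: (-1/2,3/2), (1/2,1/2)
  (m₁,m₂)=(1/2,1/2): CG² = 3/4, CG = +√(3/4)
  (m₁,m₂)=(-1/2,3/2): CG² = 1/4, CG = +√(1/4)   ← matches the target
Pairs with CG² = 1/4: (-1/2,3/2): +√(1/4)

(-1/2,3/2): +√(1/4)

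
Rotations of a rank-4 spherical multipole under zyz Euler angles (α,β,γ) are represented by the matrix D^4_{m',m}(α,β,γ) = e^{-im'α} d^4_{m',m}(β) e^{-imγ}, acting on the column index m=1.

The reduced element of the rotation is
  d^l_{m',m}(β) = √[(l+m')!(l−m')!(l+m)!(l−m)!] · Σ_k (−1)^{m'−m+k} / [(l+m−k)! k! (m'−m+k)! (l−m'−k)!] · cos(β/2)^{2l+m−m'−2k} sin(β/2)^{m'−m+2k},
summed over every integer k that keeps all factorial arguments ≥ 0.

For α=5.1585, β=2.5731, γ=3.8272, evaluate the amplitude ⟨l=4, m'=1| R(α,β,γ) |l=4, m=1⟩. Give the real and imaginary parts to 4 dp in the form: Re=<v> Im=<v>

Re=0.4202 Im=0.1974

D^4_{1,1}(5.1585,2.5731,3.8272) = e^{-i·1·5.1585}·d^4_{1,1}(2.5731)·e^{-i·1·3.8272}. Compute d first:
With c≡cos(β/2)=0.280434 and s≡sin(β/2)=0.959873, N=[120·6·120·6]^{1/2}=720.000000
k: max(0,(1)−(1))=0 … min(4+(1),4−(1))=3
  k=0: (−1)^0·720.0000/(720)·0.2804^8·0.9599^0 = +0.000038
  k=1: (−1)^1·720.0000/(48)·0.2804^6·0.9599^2 = -0.006722
  k=2: (−1)^2·720.0000/(24)·0.2804^4·0.9599^4 = +0.157507
  k=3: (−1)^3·720.0000/(72)·0.2804^2·0.9599^6 = -0.615099
d^4_{1,1}(2.5731) = +0.000038 -0.006722 +0.157507 -0.615099 = -0.464276
Attach z-rotation phases: D = e^{-i(1)(5.1585)}·(-0.464276)·e^{-i(1)(3.8272)} = +0.420236+0.197366i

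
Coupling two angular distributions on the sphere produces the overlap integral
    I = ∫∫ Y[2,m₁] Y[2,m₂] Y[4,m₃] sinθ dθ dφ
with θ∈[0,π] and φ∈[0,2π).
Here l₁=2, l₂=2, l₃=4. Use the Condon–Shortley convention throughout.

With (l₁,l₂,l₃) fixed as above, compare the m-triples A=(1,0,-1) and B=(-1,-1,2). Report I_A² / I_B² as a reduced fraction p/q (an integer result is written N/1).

l's match ⇒ only the (l;m) 3-j factors differ between A and B.
A: triangle coeff Δ(2,2,4) = 1/630; Σ_t [0,0]: t=0:+1/24 = 1/24; (3j)²=1/21 [(2 2 4; 1 0 -1)], sign=-1
B: triangle coeff Δ(2,2,4) = 1/630; Σ_t [0,0]: t=0:+1/36 = 1/36; (3j)²=4/63 [(2 2 4; -1 -1 2)], sign=+1
I_A²/I_B² = (1/21)/(4/63) = 3/4

3/4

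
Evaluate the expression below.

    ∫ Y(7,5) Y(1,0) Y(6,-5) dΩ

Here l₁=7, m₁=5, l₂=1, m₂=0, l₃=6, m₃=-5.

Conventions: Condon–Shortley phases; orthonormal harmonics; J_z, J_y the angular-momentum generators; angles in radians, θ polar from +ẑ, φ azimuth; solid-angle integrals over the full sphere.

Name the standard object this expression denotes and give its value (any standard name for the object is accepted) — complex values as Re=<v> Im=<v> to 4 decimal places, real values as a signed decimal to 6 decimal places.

This is a Gaunt coefficient — the integral of a triple product of spherical harmonics over the sphere.
Rules hold: Σm=0, L=14 even, 6≤6≤8.
N = 15·3·13 = 585
Δ = 2!·12!·0!/15! = 1/1365
Racah Σ t=1..1: t=1:−1/518400 = -1/518400
⇒ 3j(7 1 6; 0 0 0)² = 7/195, sgn -1
Racah Σ t=1..1: t=1:−1/39916800 = -1/39916800
⇒ 3j(7 1 6; 5 0 -5)² = 8/455, sgn +1
4πI² = N·(3j₀)²·(3jₘ)² = 24/65
I = -1·√(0.369231/4π) = -0.17141310

Gaunt coefficient, -0.171413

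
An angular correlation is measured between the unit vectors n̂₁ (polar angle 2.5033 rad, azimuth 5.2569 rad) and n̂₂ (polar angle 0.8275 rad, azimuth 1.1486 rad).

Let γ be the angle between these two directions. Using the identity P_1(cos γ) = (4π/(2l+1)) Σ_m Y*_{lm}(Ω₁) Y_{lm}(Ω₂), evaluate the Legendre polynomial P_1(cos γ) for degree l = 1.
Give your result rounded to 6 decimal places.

-0.792653

Addition theorem: P_1(cos γ) = (4π/3) Σ_m Y*_{lm}(Ω₁) Y_{lm}(Ω₂), m = −1…1:
  m=-1: Y*=(0.106632, -0.176084)  Y=(0.104231, -0.232032)  product (-0.029743, -0.043095)
  m=+0: Y*=(-0.392404, -0.000000)  Y=(0.330646, 0.000000)  product (-0.129747, -0.000000)
  m=+1: Y*=(-0.106632, -0.176084)  Y=(-0.104231, -0.232032)  product (-0.029743, 0.043095)
Accumulated sum (-0.189232, 0.000000); after 4π/(2l+1) scaling, (-0.792653, 0.000000) ⇒ P_1 = -0.792653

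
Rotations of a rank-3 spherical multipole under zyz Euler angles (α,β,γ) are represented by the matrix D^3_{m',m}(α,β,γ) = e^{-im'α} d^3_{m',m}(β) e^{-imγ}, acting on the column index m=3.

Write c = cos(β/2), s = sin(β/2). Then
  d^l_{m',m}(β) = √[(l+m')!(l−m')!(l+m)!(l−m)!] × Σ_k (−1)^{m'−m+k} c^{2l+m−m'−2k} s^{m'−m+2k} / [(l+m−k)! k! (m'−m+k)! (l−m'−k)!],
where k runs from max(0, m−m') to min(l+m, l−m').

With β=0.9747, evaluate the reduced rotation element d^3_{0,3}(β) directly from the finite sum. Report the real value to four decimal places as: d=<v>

d=0.3168

d^3_{0,3}(β=0.9747) via the finite sum:
c=cos(0.974700/2)=0.883577, s=sin(0.974700/2)=0.468286; N=√[6·6·720·1]=160.996894
k∈{3} keeps every argument non-negative
  k=3: (−1)^0·160.9969/(36)·0.8836^3·0.4683^3 = +0.316798
d^3_{0,3}(0.9747) = +0.316798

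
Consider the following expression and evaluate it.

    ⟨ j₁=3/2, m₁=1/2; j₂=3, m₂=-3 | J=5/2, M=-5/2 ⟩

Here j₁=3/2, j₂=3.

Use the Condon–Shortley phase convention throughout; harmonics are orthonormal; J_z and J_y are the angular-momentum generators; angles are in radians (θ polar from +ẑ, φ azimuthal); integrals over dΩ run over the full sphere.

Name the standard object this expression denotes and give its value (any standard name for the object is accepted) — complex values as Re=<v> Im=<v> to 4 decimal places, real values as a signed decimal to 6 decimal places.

Clebsch–Gordan coefficient, +√(15/28) ≈ +0.731925

This is a Clebsch–Gordan (vector-coupling) coefficient.
j₁+j₂−J=2  J+j₁−j₂=1  J−j₁+j₂=4  j₁+j₂+J+1=8
(j₁±m₁, j₂±m₂, J±M) = (2,1,0,6,0,5)
P² = 8640/7
sum k=0..0:
  [0] +1/48 = 1/48
S = 1/48
C² = P²·S² = 15/28 ; C = +0.731925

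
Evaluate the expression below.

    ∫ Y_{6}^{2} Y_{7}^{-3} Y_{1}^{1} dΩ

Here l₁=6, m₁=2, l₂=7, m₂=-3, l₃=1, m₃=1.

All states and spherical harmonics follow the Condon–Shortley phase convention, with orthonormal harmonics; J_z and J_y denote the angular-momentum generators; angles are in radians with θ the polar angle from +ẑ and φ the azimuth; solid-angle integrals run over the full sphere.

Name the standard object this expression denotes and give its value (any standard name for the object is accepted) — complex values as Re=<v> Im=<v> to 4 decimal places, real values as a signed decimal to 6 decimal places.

Gaunt coefficient, -0.234717

This is a Gaunt coefficient — the integral of a triple product of spherical harmonics over the sphere.
m-sum 0 ✓  L=14 even ✓  1≤1≤13 ✓
Π(2lᵢ+1) = 13×15×3 = 585
triangle coeff Δ(6,7,1) = 1/1365
Σ_t [6,6]: t=6:+1/518400 = 1/518400
(3j)²=7/195 [(6 7 1; 0 0 0)], sign=-1
Σ_t [4,4]: t=4:+1/1935360 = 1/1935360
(3j)²=3/91 [(6 7 1; 2 -3 1)], sign=+1
⇒ 4πI² = 9/13
I = (-1)√(9/13/(4π)) = -0.23471705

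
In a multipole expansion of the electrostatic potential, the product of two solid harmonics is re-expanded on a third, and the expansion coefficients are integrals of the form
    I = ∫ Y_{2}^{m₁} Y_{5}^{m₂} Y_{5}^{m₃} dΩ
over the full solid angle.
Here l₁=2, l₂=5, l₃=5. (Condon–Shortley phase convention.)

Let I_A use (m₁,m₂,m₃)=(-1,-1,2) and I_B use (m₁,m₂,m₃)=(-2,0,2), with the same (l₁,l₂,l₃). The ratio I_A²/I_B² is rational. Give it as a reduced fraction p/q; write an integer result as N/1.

l's match ⇒ only the (l;m) 3-j factors differ between A and B.
A: triangle coeff Δ(2,5,5) = 1/38610; Σ_t [1,2]: t=1:−1/1440 t=2:+1/2880 = -1/2880; (3j)²=7/715 [(2 5 5; -1 -1 2)], sign=+1
B: triangle coeff Δ(2,5,5) = 1/38610; Σ_t [2,2]: t=2:+1/2880 = 1/2880; (3j)²=14/429 [(2 5 5; -2 0 2)], sign=-1
I_A²/I_B² = (7/715)/(14/429) = 3/10

3/10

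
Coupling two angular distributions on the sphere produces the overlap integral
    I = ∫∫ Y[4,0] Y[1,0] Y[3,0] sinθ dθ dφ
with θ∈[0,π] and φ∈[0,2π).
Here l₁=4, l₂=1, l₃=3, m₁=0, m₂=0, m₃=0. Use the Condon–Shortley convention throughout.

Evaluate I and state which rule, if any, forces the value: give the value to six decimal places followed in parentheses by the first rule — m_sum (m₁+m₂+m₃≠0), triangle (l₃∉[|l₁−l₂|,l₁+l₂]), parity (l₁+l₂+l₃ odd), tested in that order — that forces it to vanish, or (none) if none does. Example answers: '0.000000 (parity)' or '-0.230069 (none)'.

Checks pass: Σm=0; 8 even; l₃=3∈[3,5].
(2·4+1)(2·1+1)(2·3+1) = 189
Δ: 2! 6! 0! / 9! → 1/252
sum: t=1:−1/36 = -1/36
3j²(4 1 3; 0 0 0) = Δ·Π!·Σ² = 4/63  (sign +1)
(m-triple is (0,0,0) — same symbol as above.)
combine: 4πI² = 189·4/63·4/63 = 16/21
take √, sign +1: I = 0.24623252
No selection rule forces the value: the integral is nonzero (none).

0.246233 (none)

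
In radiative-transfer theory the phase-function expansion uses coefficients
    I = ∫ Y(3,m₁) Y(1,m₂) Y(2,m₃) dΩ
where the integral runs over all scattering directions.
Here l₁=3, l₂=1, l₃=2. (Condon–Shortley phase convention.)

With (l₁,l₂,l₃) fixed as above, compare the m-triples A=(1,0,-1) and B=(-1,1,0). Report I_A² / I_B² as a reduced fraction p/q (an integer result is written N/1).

Same 3,1,2: normalisation and zero-m 3j drop out of the ratio.
A: Δ: 2! 4! 0! / 7! → 1/105; sum: t=1:−1/6 = -1/6; 3j²(3 1 2; 1 0 -1) = Δ·Π!·Σ² = 8/105  (sign +1)
B: Δ: 2! 4! 0! / 7! → 1/105; sum: t=2:+1/8 = 1/8; 3j²(3 1 2; -1 1 0) = Δ·Π!·Σ² = 2/35  (sign +1)
I_A²/I_B² = (8/105)/(2/35) = 4/3

4/3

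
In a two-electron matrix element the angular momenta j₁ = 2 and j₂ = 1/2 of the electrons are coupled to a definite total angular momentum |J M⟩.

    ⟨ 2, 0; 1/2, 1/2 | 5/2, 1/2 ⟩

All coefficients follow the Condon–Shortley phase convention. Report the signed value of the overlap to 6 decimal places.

√[6·0!4!1!/6! · 2!2!1!0!3!2!] = √(48/5)
  +(−1)^0/∏(0,0,2,1,2,0)! = 1/4  (running 1/4)
⟨..|..⟩ = √(48/5)·(1/4) = +0.774597

+0.774597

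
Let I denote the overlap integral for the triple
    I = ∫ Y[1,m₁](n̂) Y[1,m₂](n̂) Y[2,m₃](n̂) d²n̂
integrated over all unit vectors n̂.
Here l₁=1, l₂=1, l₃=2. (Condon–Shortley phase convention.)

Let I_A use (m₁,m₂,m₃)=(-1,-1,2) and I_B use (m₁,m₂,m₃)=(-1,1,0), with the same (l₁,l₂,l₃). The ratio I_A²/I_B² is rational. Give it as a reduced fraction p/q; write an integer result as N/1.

Shared (l₁,l₂,l₃)=(1,1,2): N and (l;000)² cancel in I_A²/I_B².
A: Δ = 0!·2!·2!/5! = 1/30; Racah Σ t=0..0: t=0:+1/4 = 1/4; ⇒ 3j(1 1 2; -1 -1 2)² = 1/5, sgn +1
B: Δ = 0!·2!·2!/5! = 1/30; Racah Σ t=0..0: t=0:+1/4 = 1/4; ⇒ 3j(1 1 2; -1 1 0)² = 1/30, sgn +1
I_A²/I_B² = (1/5)/(1/30) = 6/1

6/1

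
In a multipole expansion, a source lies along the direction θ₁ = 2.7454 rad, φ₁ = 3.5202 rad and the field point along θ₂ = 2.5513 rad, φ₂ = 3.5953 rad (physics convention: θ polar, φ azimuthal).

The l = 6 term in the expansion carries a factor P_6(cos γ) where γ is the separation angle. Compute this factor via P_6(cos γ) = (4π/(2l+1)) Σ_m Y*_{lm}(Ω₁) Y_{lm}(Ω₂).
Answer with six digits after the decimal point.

Term-by-term m-sum for l=6 (normalisation 4π/13 = 0.966644):
  [-6]  conj(Y_{6,-6})(Ω₁) = -0.00103 + 0.00122j ; Y_{6,-6}(Ω₂) = -0.01312 - 0.00585j ; Δ = 0.00002 - 0.00001j
  [-5]  conj(Y_{6,-5})(Ω₁) = -0.00418 + 0.01253j ; Y_{6,-5}(Ω₂) = -0.04772 - 0.05692j ; Δ = 0.00091 - 0.00036j
  [-4]  conj(Y_{6,-4})(Ω₁) = 0.00373 + 0.06606j ; Y_{6,-4}(Ω₂) = -0.05454 - 0.21905j ; Δ = 0.01427 - 0.00442j
  [-3]  conj(Y_{6,-3})(Ω₁) = 0.09259 + 0.19926j ; Y_{6,-3}(Ω₂) = 0.08919 - 0.41914j ; Δ = 0.09177 - 0.02103j
  [-2]  conj(Y_{6,-2})(Ω₁) = 0.33782 + 0.31930j ; Y_{6,-2}(Ω₂) = 0.26697 - 0.34159j ; Δ = 0.19926 - 0.03016j
  [-1]  conj(Y_{6,-1})(Ω₁) = 0.45935 + 0.18273j ; Y_{6,-1}(Ω₂) = 0.00245 - 0.00119j ; Δ = 0.00134 - 0.00010j
  [+0]  conj(Y_{6,0})(Ω₁) = -0.08893 + 0.00000j ; Y_{6,0}(Ω₂) = -0.42184 + 0.00000j ; Δ = 0.03751 + 0.00000j
  [+1]  conj(Y_{6,1})(Ω₁) = -0.45935 + 0.18273j ; Y_{6,1}(Ω₂) = -0.00245 - 0.00119j ; Δ = 0.00134 + 0.00010j
  [+2]  conj(Y_{6,2})(Ω₁) = 0.33782 - 0.31930j ; Y_{6,2}(Ω₂) = 0.26697 + 0.34159j ; Δ = 0.19926 + 0.03016j
  [+3]  conj(Y_{6,3})(Ω₁) = -0.09259 + 0.19926j ; Y_{6,3}(Ω₂) = -0.08919 - 0.41914j ; Δ = 0.09177 + 0.02103j
  [+4]  conj(Y_{6,4})(Ω₁) = 0.00373 - 0.06606j ; Y_{6,4}(Ω₂) = -0.05454 + 0.21905j ; Δ = 0.01427 + 0.00442j
  [+5]  conj(Y_{6,5})(Ω₁) = 0.00418 + 0.01253j ; Y_{6,5}(Ω₂) = 0.04772 - 0.05692j ; Δ = 0.00091 + 0.00036j
  [+6]  conj(Y_{6,6})(Ω₁) = -0.00103 - 0.00122j ; Y_{6,6}(Ω₂) = -0.01312 + 0.00585j ; Δ = 0.00002 + 0.00001j
Total Σ_m = 0.65266 - 0.00000j. Multiply by 0.966644: 0.63089 - 0.00000j. P_6(cos γ) = 0.630890

0.630890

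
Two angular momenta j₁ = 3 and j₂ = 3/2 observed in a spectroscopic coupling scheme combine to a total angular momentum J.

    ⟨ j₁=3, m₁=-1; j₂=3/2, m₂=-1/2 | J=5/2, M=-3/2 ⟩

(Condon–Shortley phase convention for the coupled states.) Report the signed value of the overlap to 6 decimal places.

√[6·2!4!1!/8! · 2!4!1!2!1!4!] = √(576/35)
  +(−1)^0/∏(0,2,4,1,0,0)! = 1/48  (running 1/48)
  +(−1)^1/∏(1,1,3,0,1,1)! = -1/6  (running -7/48)
⟨..|..⟩ = √(576/35)·(-7/48) = -0.591608

−√(7/20) ≈ -0.591608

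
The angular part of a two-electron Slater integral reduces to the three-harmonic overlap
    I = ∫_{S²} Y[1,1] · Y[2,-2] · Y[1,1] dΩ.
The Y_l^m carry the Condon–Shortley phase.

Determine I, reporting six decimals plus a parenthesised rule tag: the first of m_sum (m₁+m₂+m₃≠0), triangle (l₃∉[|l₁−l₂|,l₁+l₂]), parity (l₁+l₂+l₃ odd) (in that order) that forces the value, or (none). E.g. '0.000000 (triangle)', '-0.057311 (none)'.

Checks pass: Σm=0; 4 even; l₃=1∈[1,3].
(2·1+1)(2·2+1)(2·1+1) = 45
Δ: 2! 0! 2! / 5! → 1/30
sum: t=1:−1/1 = -1/1
3j²(1 2 1; 0 0 0) = Δ·Π!·Σ² = 2/15  (sign +1)
sum: t=0:+1/4 = 1/4
3j²(1 2 1; 1 -2 1) = Δ·Π!·Σ² = 1/5  (sign +1)
combine: 4πI² = 45·2/15·1/5 = 6/5
take √, sign +1: I = 0.30901936
No selection rule forces the value: the integral is nonzero (none).

0.309019 (none)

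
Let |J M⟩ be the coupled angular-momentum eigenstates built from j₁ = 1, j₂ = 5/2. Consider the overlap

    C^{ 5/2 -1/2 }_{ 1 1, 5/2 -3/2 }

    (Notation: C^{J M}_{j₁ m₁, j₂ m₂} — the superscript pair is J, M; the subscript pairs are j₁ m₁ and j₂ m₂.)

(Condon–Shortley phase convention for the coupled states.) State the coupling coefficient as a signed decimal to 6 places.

+0.676123

triangle: 1!*1!*4!/7! = 24/5040
(j±m)!: 2!*0!*1!*4!*2!*3! = 576
prefactor² = (2J+1)*Δ*N² = 576/35
  k=0: +1/(0!*1!*0!*1!*1!*3!) = 1/6
Σ = 1/6  ⇒  CG² = 576/35*(1/6)² = 16/35
CG = +√(16/35) = +0.676123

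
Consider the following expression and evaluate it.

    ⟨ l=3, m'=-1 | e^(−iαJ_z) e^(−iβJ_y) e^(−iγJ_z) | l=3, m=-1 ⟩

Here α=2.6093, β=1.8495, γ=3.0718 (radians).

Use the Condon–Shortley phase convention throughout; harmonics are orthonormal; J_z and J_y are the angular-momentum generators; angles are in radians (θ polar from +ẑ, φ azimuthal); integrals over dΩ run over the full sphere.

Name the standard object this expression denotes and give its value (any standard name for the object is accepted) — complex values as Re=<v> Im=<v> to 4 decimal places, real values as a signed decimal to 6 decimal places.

Wigner D-matrix element, Re=0.2155 Im=-0.1481

This is a Wigner D-matrix element — the rotation-matrix element ⟨l m'| R(α,β,γ) |l m⟩ in the angular-momentum basis.
Split into d^3_{-1,-1}(β=1.8495) × two z-phases.
Half-angle: c=0.602034, s=0.798470. N=√(2·24·2·24)=48.000000
The bounds max(0,m−m')=0 and min(l+m,l−m')=2 give 3 terms
  k=0: (−1)^0·48.0000/(48)·0.6020^6·0.7985^0 = +0.047613
  k=1: (−1)^1·48.0000/(6)·0.6020^4·0.7985^2 = -0.670027
  k=2: (−1)^2·48.0000/(8)·0.6020^2·0.7985^4 = +0.883952
d^3_{-1,-1}(1.8495) = +0.047613 -0.670027 +0.883952 = +0.261538
Attach z-rotation phases: D = e^{-i(-1)(2.6093)}·(+0.261538)·e^{-i(-1)(3.0718)} = +0.215548-0.148125i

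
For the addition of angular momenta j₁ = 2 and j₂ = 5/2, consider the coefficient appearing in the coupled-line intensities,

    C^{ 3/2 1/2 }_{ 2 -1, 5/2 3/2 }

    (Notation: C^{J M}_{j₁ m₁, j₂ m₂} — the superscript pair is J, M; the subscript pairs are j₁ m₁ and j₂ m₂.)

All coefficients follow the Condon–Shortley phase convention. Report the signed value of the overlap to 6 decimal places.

+0.138013  (= +√(2/105))

triangle: 3!*1!*2!/7! = 12/5040
(j±m)!: 1!*3!*4!*1!*2!*1! = 288
prefactor² = (2J+1)*Δ*N² = 96/35
  k=2: +1/(2!*1!*1!*2!*0!*0!) = 1/4
  k=3: −1/(3!*0!*0!*1!*1!*1!) = -1/6
Σ = 1/12  ⇒  CG² = 96/35*(1/12)² = 2/105
CG = +√(2/105) = +0.138013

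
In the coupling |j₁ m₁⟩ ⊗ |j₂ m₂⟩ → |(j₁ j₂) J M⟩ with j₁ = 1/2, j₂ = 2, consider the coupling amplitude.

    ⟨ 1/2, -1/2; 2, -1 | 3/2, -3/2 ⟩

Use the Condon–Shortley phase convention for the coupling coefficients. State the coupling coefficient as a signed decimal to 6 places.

−√(1/5) = -0.447214

√[4·1!0!3!/5! · 0!1!1!3!0!3!] = √(36/5)
  +(−1)^1/∏(1,0,0,0,0,3)! = -1/6  (running -1/6)
⟨..|..⟩ = √(36/5)·(-1/6) = -0.447214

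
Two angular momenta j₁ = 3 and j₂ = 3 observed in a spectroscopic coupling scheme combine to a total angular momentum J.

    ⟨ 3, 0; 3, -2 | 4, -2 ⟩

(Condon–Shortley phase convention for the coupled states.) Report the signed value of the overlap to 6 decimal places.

+0.139573  (= +√(3/154))

j₁+j₂−J=2  J+j₁−j₂=4  J−j₁+j₂=4  j₁+j₂+J+1=11
(j₁±m₁, j₂±m₂, J±M) = (3,3,1,5,2,6)
P² = 124416/77
sum k=0..1:
  [0] +1/72 = 1/72
  [1] −1/96 = -1/96
S = 1/288
C² = P²·S² = 3/154 ; C = +0.139573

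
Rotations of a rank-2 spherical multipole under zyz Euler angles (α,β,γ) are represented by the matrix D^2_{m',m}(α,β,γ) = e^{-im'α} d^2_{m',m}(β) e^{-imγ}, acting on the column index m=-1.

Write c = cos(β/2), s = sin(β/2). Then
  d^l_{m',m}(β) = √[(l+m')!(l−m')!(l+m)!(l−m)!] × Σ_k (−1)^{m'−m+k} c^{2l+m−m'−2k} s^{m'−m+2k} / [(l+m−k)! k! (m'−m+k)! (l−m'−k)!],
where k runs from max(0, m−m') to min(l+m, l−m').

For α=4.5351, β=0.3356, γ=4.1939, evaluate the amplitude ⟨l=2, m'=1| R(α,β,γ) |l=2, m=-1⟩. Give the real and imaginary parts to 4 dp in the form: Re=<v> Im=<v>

Re=0.0759 Im=-0.0270

Split into d^2_{1,-1}(β=0.3356) × two z-phases.
Half-angle: c=0.985955, s=0.167014. N=√(6·1·1·6)=6.000000
k∈{0,1} keeps every argument non-negative
  k=0: (−1)^2·6.0000/(2)·0.9860^2·0.1670^2 = +0.081347
  k=1: (−1)^3·6.0000/(6)·0.9860^0·0.1670^4 = -0.000778
d^2_{1,-1}(0.3356) = +0.081347 -0.000778 = +0.080568
Phases: e^{-i·(1)·4.5351}=-0.176362+0.984325i, e^{-i·(-1)·4.1939}=-0.495568-0.868569i ⇒ D=+0.075924-0.026960i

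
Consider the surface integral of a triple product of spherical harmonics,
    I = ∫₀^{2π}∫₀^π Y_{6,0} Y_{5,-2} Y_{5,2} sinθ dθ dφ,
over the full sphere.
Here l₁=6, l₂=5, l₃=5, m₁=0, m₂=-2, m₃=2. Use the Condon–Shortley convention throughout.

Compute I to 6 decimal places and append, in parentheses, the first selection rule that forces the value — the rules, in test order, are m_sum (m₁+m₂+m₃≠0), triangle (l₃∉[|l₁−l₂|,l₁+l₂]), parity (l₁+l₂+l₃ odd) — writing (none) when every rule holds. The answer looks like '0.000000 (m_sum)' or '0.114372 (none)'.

Checks pass: Σm=0; 16 even; l₃=5∈[1,11].
(2·6+1)(2·5+1)(2·5+1) = 1573
Δ: 6! 6! 4! / 17! → 1/28588560
sum: t=1:−1/345600 t=2:+1/13824 t=3:−1/5184 t=4:+1/13824 t=5:−1/345600 = -7/129600
3j²(6 5 5; 0 0 0) = Δ·Π!·Σ² = 80/7293  (sign +1)
sum: t=0:+1/3110400 t=1:−1/57600 t=2:+1/13824 t=3:−1/31104 = 1/43200
3j²(6 5 5; 0 -2 2) = Δ·Π!·Σ² = 108/12155  (sign -1)
combine: 4πI² = 1573·80/7293·108/12155 = 576/3757
take √, sign -1: I = -0.11045508
No selection rule forces the value: the integral is nonzero (none).

-0.110455 (none)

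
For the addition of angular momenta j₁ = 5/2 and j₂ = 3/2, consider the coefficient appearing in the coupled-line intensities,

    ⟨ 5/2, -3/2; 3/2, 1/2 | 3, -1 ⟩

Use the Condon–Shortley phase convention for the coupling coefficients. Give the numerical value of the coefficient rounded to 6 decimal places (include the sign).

-0.639010

triangle: 1!*4!*2!/8! = 48/40320
(j±m)!: 1!*4!*2!*1!*2!*4! = 2304
prefactor² = (2J+1)*Δ*N² = 96/5
  k=0: +1/(0!*1!*4!*2!*0!*0!) = 1/48
  k=1: −1/(1!*0!*3!*1!*1!*1!) = -1/6
Σ = -7/48  ⇒  CG² = 96/5*(-7/48)² = 49/120
CG = −√(49/120) = -0.639010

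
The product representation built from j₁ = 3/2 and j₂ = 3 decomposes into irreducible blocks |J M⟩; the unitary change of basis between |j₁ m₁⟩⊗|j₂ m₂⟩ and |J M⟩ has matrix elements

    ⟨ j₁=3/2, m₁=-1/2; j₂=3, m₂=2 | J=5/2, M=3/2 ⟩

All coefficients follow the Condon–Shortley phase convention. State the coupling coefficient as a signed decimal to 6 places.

√[6·2!1!4!/8! · 1!2!5!1!4!1!] = √(288/7)
  +(−1)^1/∏(1,1,1,4,0,0)! = -1/24  (running -1/24)
  +(−1)^2/∏(2,0,0,3,1,1)! = 1/12  (running 1/24)
⟨..|..⟩ = √(288/7)·(1/24) = +0.267261

+√(1/14) ≈ +0.267261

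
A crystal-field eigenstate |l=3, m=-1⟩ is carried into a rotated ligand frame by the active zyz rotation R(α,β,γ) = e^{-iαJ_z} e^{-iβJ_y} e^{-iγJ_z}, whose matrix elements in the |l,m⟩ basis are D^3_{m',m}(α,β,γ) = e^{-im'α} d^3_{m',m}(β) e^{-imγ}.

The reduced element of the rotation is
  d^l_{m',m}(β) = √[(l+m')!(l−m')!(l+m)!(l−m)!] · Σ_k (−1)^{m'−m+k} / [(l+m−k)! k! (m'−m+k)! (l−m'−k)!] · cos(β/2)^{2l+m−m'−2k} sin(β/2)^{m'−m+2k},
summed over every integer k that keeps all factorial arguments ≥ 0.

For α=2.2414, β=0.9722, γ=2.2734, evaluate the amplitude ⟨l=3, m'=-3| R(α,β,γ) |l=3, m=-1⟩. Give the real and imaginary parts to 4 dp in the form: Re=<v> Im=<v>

Re=-0.4702 Im=0.2140

First d^3_{-3,-1}(β=0.9722), then the phase factors e^{-i(-3)α} and e^{-i(-1)γ}:
With c≡cos(β/2)=0.884162 and s≡sin(β/2)=0.467181, N=[1·720·2·24]^{1/2}=185.903201
The bounds max(0,m−m')=2 and min(l+m,l−m')=2 give 1 term
  k=2: (−1)^0·185.9032/(48)·0.8842^4·0.4672^2 = +0.516586
d^3_{-3,-1}(0.9722) = +0.516586
D = (+0.904319+0.426857i)·(+0.516586)·(-0.646207+0.763162i) = -0.470165+0.214024i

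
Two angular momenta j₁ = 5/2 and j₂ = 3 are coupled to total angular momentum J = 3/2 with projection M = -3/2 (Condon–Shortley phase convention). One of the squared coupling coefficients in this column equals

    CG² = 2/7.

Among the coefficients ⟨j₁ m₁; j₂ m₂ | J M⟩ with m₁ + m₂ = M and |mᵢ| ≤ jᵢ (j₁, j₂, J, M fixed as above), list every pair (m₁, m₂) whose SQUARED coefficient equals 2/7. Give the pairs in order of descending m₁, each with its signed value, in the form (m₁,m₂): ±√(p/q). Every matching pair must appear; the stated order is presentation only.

Admissible pairs with m₁+m₂ = M = -3/2: (-5/2,1), (-3/2,0), (-1/2,-1), (1/2,-2), (3/2,-3)
  (m₁,m₂)=(3/2,-3): CG² = 3/14, CG = +√(3/14)
  (m₁,m₂)=(1/2,-2): CG² = 2/7, CG = −√(2/7)   ← matches the target
  (m₁,m₂)=(-1/2,-1): CG² = 9/35, CG = +√(9/35)
  (m₁,m₂)=(-3/2,0): CG² = 6/35, CG = −√(6/35)
  (m₁,m₂)=(-5/2,1): CG² = 1/14, CG = +√(1/14)
Pairs with CG² = 2/7: (1/2,-2): −√(2/7)

(1/2,-2): −√(2/7)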